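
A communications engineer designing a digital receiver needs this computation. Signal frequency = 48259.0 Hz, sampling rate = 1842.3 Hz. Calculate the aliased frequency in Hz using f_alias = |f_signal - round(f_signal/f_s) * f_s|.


Compute the nearest integer multiple of fs to the signal:
n = round(48259.0 / 1842.3) = 26
f_alias = |48259.0 - 26 * 1842.3|
        = |48259.0 - 47899.8|
        = 359.2 Hz

359.2


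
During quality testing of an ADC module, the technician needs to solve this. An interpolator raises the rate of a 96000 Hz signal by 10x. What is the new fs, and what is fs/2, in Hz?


Step 1 — output sample rate after interpolation by L:
fs_out = L * fs_in = 10 * 96000 = 960000 Hz

Step 2 — Nyquist frequency of the output stream:
f_Nyq = fs_out / 2 = 960000 / 2 = 480000.0 Hz

fs_out = 960000 Hz; f_Nyquist = 480000.0 Hz


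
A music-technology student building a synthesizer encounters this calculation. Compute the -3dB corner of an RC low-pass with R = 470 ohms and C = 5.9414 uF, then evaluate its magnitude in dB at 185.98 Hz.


Step 1 — cutoff frequency:
fc = 1 / (2*pi*R*C)
C = 5.9414 uF = 5.9414e-06 F
fc = 1 / (2*pi*470*5.9414e-06)
   = 56.9946 Hz

Step 2 — magnitude at f = 185.98 Hz:
|H(f)| = 1 / sqrt(1 + (f/fc)^2)
f/fc = 185.98 / 56.9946 = 3.263116
|H| = 1 / sqrt(1 + 10.647926) = 0.2930055
|H|_dB = 20*log10(0.2930055) = -10.66 dB

fc = 56.9946 Hz; |H(185.98 Hz)| = -10.66 dB


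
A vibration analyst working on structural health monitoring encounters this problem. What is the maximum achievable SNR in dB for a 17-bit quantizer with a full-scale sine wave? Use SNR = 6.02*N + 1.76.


Theoretical SNR for a full-scale sinusoid:
SNR = 6.02 * N + 1.76
    = 6.02 * 17 + 1.76
    = 102.34 + 1.76
    = 104.1 dB

104.1 dB


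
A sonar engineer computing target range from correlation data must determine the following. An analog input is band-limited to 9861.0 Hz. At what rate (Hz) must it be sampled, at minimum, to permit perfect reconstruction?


The Nyquist rate is twice the maximum frequency component.
fs_min = 2 * fmax
      = 2 * 9861.0
      = 19722.0 Hz

19722.0


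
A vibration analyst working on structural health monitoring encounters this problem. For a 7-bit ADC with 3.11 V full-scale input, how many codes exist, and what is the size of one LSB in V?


Step 1 — number of quantization levels:
L = 2^N = 2^7 = 128

Step 2 — LSB step size:
delta = Vfs / L
      = 3.11 / 128
      = 0.02429687 V

Levels = 128; step size = 0.02429687 V


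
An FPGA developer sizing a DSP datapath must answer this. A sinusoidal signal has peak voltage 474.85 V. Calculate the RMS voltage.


RMS voltage for a sinusoidal waveform:
V_rms = V_peak / sqrt(2)
      = 474.85 / 1.414214
      = 335.77 V

335.77 V


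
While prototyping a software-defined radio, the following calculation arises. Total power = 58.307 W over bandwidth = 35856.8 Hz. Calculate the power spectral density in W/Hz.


Power spectral density:
PSD = P / BW
    = 58.307 / 35856.8
    = 0.00162611 W/Hz

0.00162611 W/Hz


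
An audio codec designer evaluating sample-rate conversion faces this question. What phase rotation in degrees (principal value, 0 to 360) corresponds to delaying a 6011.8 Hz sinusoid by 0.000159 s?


Phase shift from frequency and time delay:
phi = 360 * f * t_delay
    = 360 * 6011.8 * 0.000159
    = 344.12 degrees
    mod 360 = 344.12 degrees

344.12 degrees


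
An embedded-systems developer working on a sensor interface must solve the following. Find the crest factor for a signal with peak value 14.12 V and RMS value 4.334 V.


Crest factor is the ratio of peak to RMS:
CF = V_peak / V_rms
   = 14.12 / 4.334
   = 3.258

3.258


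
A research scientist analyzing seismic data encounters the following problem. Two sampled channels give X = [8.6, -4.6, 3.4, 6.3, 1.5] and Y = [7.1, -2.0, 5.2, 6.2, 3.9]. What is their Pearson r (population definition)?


Pearson correlation coefficient (population):
r = cov(X,Y) / (std(X) * std(Y))
Mean X = 3.04, Mean Y = 4.08
Cov(X,Y) = 14.1668
Std(X) = 4.525749, Std(Y) = 3.220807
r = 0.9719

0.9719


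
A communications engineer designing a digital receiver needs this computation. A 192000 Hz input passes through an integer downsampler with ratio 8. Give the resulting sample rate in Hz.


Decimation reduces the sample rate:
fs_out = fs_in / M
       = 192000 / 8
       = 24000.0 Hz

24000.0 Hz


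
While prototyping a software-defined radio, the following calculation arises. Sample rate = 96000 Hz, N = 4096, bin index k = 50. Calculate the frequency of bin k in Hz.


Frequency of DFT bin k:
f_k = k * fs / N
    = 50 * 96000 / 4096
    = 4800000 / 4096
    = 1171.875 Hz

1171.875 Hz


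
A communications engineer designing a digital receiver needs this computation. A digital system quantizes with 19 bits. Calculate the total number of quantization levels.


Number of quantization levels = 2^N
= 2^19
= 524288

524288


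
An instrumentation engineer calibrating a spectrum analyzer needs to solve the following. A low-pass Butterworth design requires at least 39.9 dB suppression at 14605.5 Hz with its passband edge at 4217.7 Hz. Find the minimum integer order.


Butterworth filter order formula:
n = log10(10^(A/10) - 1) / (2 * log10(f_stop/f_pass))
10^(39.9/10) - 1 = 9771.3722
f_stop/f_pass = 14605.5 / 4217.7 = 3.4629
n = 3.6982 -> ceil = 4

4


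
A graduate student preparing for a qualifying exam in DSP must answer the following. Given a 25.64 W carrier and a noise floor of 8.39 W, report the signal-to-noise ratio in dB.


SNR in decibels:
SNR = 10 * log10(Ps / Pn)
    = 10 * log10(25.64 / 8.39)
    = 10 * log10(3.056)
    = 10 * 0.4852
    = 4.85 dB

4.85 dB


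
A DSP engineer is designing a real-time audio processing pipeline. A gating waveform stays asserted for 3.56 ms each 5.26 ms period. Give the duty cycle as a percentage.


Duty cycle as a percentage:
DC = (t_on / T) * 100
   = (3.56 / 5.26) * 100
   = 0.676806 * 100
   = 67.68 %

67.68 %


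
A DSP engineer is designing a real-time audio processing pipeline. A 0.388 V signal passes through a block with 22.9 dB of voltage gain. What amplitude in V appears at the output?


Output voltage from dB gain:
V_out = V_in * 10^(gain_dB / 20)
      = 0.388 * 10^(22.9 / 20)
      = 0.388 * 13.963684
      = 5.4179 V

5.4179 V


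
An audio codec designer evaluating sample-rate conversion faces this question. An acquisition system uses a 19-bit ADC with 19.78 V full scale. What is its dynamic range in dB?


Dynamic range from full-scale to LSB:
V_min = V_max / 2^bits = 19.78 / 2^19
DR = 20 * log10(V_max / V_min)
   = 20 * log10(2^19)
   = 20 * 19 * log10(2)
   = 114.39 dB

114.39 dB


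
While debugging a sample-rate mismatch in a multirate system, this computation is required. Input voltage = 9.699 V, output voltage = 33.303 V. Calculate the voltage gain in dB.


Voltage gain in dB:
G = 20 * log10(Vout / Vin)
  = 20 * log10(33.303 / 9.699)
  = 20 * log10(3.433653)
  = 20 * 0.535756
  = 10.72 dB

10.72 dB


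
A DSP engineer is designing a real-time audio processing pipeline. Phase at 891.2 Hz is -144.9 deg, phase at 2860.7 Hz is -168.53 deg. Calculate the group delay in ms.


Group delay from phase difference:
tau = -d(phi)/d(omega)
d(phi) = -23.63 deg = -0.412421 rad
d(omega) = 2*pi*(2860.7 - 891.2) = 12374.7335 rad/s
tau = -(-0.412421) / 12374.7335
    = 0.0333 ms

0.0333 ms


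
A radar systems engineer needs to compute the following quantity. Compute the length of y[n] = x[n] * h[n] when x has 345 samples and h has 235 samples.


Linear convolution output length:
L = N + M - 1
  = 345 + 235 - 1
  = 579 samples

579


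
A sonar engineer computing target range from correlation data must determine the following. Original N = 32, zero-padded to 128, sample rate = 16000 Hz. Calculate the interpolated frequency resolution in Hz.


Frequency resolution after zero-padding:
N_padded = 32 * 4 = 128
df = fs / N_padded
   = 16000 / 128
   = 125.0 Hz

125.0 Hz


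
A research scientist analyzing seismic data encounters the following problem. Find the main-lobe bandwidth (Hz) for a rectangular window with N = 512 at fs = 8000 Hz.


Main lobe width for a rectangular window:
Width = 2 * fs / N
      = 2 * 8000 / 512
      = 16000 / 512
      = 31.25 Hz

31.25 Hz


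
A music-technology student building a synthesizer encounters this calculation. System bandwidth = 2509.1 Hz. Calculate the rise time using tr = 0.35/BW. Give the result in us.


Rise time from bandwidth relationship:
tr = 0.35 / BW
   = 0.35 / 2509.1
   = 0.0001394922482 s
   = 139.4922 us

139.4922 us


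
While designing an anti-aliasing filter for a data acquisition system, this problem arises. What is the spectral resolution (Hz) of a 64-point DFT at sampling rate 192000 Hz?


DFT frequency resolution:
df = fs / N
   = 192000 / 64
   = 3000.0 Hz

3000.0 Hz


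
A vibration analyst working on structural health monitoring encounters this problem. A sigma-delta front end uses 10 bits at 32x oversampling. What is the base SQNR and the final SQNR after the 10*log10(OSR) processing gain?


Step 1 — baseline SQNR at Nyquist:
SQNR_base = 6.02*N + 1.76
          = 6.02*10 + 1.76
          = 61.96 dB

Step 2 — oversampling processing gain:
G = 10*log10(OSR) = 10*log10(32) = 15.05 dB

Step 3 — total:
SQNR_total = 61.96 + 15.05 = 77.01 dB

Base SQNR = 61.96 dB; oversampled SQNR = 77.01 dB


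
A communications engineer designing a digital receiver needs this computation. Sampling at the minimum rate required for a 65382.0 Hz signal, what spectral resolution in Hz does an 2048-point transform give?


Step 1 — Nyquist sampling rate:
fs = 2 * fmax = 2 * 65382.0 = 130764.0 Hz

Step 2 — DFT bin spacing:
df = fs / N = 130764.0 / 2048 = 63.8496 Hz

63.8496 Hz


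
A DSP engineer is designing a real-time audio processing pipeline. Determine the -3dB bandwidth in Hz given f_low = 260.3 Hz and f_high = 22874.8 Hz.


Bandwidth is the difference of -3dB frequencies:
BW = f_high - f_low
   = 22874.8 - 260.3
   = 22614.5 Hz

22614.5 Hz


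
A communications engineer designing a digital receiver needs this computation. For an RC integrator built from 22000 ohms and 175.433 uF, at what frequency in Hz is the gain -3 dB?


Cutoff frequency of a first-order RC filter:
fc = 1 / (2 * pi * R * C)
C = 175.433 uF = 0.000175433 F
fc = 1 / (2 * pi * 22000 * 0.000175433)
   = 1 / 24.250117055878
   = 0.041237 Hz

0.041237 Hz


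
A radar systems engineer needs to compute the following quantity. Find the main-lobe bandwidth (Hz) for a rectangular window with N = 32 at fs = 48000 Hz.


Main lobe width for a rectangular window:
Width = 2 * fs / N
      = 2 * 48000 / 32
      = 96000 / 32
      = 3000.0 Hz

3000.0 Hz


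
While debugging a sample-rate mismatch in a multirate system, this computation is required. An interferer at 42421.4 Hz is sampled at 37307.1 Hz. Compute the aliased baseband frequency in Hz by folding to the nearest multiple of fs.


Compute the nearest integer multiple of fs to the signal:
n = round(42421.4 / 37307.1) = 1
f_alias = |42421.4 - 1 * 37307.1|
        = |42421.4 - 37307.1|
        = 5114.3 Hz

5114.3


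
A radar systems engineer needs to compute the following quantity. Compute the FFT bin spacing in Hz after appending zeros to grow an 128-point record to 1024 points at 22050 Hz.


Frequency resolution after zero-padding:
N_padded = 128 * 8 = 1024
df = fs / N_padded
   = 22050 / 1024
   = 21.5332 Hz

21.5332 Hz


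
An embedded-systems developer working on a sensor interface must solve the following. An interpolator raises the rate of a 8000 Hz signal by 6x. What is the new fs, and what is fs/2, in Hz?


Step 1 — output sample rate after interpolation by L:
fs_out = L * fs_in = 6 * 8000 = 48000 Hz

Step 2 — Nyquist frequency of the output stream:
f_Nyq = fs_out / 2 = 48000 / 2 = 24000.0 Hz

fs_out = 48000 Hz; f_Nyquist = 24000.0 Hz


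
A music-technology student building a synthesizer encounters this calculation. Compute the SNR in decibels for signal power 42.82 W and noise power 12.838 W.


SNR in decibels:
SNR = 10 * log10(Ps / Pn)
    = 10 * log10(42.82 / 12.838)
    = 10 * log10(3.3354)
    = 10 * 0.5231
    = 5.23 dB

5.23 dB


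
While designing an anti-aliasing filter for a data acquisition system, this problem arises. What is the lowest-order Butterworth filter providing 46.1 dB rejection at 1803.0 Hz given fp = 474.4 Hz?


Butterworth filter order formula:
n = log10(10^(A/10) - 1) / (2 * log10(f_stop/f_pass))
10^(46.1/10) - 1 = 40737.0278
f_stop/f_pass = 1803.0 / 474.4 = 3.8006
n = 3.9751 -> ceil = 4

4


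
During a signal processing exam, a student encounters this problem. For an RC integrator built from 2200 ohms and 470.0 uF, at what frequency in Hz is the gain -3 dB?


Cutoff frequency of a first-order RC filter:
fc = 1 / (2 * pi * R * C)
C = 470.0 uF = 0.00047 F
fc = 1 / (2 * pi * 2200 * 0.00047)
   = 1 / 6.4968136076237
   = 0.153922 Hz

0.153922 Hz


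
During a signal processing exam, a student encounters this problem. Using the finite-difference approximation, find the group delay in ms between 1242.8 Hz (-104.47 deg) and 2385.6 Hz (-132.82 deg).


Group delay from phase difference:
tau = -d(phi)/d(omega)
d(phi) = -28.35 deg = -0.494801 rad
d(omega) = 2*pi*(2385.6 - 1242.8) = 7180.4242 rad/s
tau = -(-0.494801) / 7180.4242
    = 0.0689 ms

0.0689 ms


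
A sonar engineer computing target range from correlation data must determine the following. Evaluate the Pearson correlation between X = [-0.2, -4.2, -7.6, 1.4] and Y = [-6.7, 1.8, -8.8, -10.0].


Pearson correlation coefficient (population):
r = cov(X,Y) / (std(X) * std(Y))
Mean X = -2.65, Mean Y = -5.925
Cov(X,Y) = -4.03625
Std(X) = 3.511054, Std(Y) = 4.61377
r = -0.2492

-0.2492


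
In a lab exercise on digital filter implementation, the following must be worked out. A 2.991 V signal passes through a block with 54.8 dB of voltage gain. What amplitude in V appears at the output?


Output voltage from dB gain:
V_out = V_in * 10^(gain_dB / 20)
      = 2.991 * 10^(54.8 / 20)
      = 2.991 * 549.540874
      = 1643.6768 V

1643.6768 V


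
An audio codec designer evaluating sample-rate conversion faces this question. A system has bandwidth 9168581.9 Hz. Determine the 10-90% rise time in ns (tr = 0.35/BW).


Rise time from bandwidth relationship:
tr = 0.35 / BW
   = 0.35 / 9168581.9
   = 3.817384235e-08 s
   = 38.1738 ns

38.1738 ns


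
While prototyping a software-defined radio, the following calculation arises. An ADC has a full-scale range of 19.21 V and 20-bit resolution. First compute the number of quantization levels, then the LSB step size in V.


Step 1 — number of quantization levels:
L = 2^N = 2^20 = 1048576

Step 2 — LSB step size:
delta = Vfs / L
      = 19.21 / 1048576
      = 1.832e-05 V

Levels = 1048576; step size = 1.832e-05 V


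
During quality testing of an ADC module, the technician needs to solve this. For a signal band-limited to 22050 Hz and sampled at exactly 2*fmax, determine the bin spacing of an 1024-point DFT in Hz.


Step 1 — Nyquist sampling rate:
fs = 2 * fmax = 2 * 22050 = 44100 Hz

Step 2 — DFT bin spacing:
df = fs / N = 44100 / 1024 = 43.0664 Hz

43.0664 Hz


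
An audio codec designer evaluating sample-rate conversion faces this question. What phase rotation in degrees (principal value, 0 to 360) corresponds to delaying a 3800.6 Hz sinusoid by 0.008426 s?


Phase shift from frequency and time delay:
phi = 360 * f * t_delay
    = 360 * 3800.6 * 0.008426
    = 11528.59 degrees
    mod 360 = 8.59 degrees

8.59 degrees


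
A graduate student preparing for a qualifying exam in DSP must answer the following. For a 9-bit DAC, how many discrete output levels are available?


Number of quantization levels = 2^N
= 2^9
= 512

512


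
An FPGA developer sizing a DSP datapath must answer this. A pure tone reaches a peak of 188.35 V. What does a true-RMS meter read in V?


RMS voltage for a sinusoidal waveform:
V_rms = V_peak / sqrt(2)
      = 188.35 / 1.414214
      = 133.184 V

133.184 V


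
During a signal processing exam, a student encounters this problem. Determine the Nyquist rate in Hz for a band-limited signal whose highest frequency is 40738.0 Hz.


The Nyquist rate is twice the maximum frequency component.
fs_min = 2 * fmax
      = 2 * 40738.0
      = 81476.0 Hz

81476.0


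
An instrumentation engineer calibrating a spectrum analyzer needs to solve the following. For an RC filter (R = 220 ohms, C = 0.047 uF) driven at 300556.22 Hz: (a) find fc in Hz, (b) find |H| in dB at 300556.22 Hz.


Step 1 — cutoff frequency:
fc = 1 / (2*pi*R*C)
C = 0.047 uF = 4.7e-08 F
fc = 1 / (2*pi*220*4.7e-08)
   = 15392.161 Hz

Step 2 — magnitude at f = 300556.22 Hz:
|H(f)| = 1 / sqrt(1 + (f/fc)^2)
f/fc = 300556.22 / 15392.161 = 19.526577
|H| = 1 / sqrt(1 + 381.287209) = 0.0511452
|H|_dB = 20*log10(0.0511452) = -25.82 dB

fc = 15392.161 Hz; |H(300556.22 Hz)| = -25.82 dB


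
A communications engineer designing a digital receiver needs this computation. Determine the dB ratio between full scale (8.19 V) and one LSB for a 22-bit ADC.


Dynamic range from full-scale to LSB:
V_min = V_max / 2^bits = 8.19 / 2^22
DR = 20 * log10(V_max / V_min)
   = 20 * log10(2^22)
   = 20 * 22 * log10(2)
   = 132.45 dB

132.45 dB


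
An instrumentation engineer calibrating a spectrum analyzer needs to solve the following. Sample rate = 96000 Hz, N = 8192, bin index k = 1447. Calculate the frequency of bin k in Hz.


Frequency of DFT bin k:
f_k = k * fs / N
    = 1447 * 96000 / 8192
    = 138912000 / 8192
    = 16957.031 Hz

16957.031 Hz


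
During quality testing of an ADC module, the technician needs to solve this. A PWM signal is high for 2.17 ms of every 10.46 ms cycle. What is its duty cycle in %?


Duty cycle as a percentage:
DC = (t_on / T) * 100
   = (2.17 / 10.46) * 100
   = 0.207457 * 100
   = 20.75 %

20.75 %


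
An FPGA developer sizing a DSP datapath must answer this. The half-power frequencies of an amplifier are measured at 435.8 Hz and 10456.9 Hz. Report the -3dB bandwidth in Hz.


Bandwidth is the difference of -3dB frequencies:
BW = f_high - f_low
   = 10456.9 - 435.8
   = 10021.1 Hz

10021.1 Hz


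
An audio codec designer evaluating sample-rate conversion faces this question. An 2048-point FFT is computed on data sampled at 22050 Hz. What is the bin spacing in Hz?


DFT frequency resolution:
df = fs / N
   = 22050 / 2048
   = 10.7666 Hz

10.7666 Hz


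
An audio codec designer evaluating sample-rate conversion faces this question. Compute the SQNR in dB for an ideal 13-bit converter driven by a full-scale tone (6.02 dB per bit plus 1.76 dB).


Theoretical SNR for a full-scale sinusoid:
SNR = 6.02 * N + 1.76
    = 6.02 * 13 + 1.76
    = 78.26 + 1.76
    = 80.02 dB

80.02 dB


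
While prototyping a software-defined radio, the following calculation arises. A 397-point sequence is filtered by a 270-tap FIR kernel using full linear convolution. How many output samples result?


Linear convolution output length:
L = N + M - 1
  = 397 + 270 - 1
  = 666 samples

666


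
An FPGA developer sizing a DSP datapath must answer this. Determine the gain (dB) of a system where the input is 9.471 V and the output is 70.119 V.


Voltage gain in dB:
G = 20 * log10(Vout / Vin)
  = 20 * log10(70.119 / 9.471)
  = 20 * log10(7.403548)
  = 20 * 0.86944
  = 17.39 dB

17.39 dB


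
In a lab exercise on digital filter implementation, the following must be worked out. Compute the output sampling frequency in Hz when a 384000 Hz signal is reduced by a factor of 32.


Decimation reduces the sample rate:
fs_out = fs_in / M
       = 384000 / 32
       = 12000.0 Hz

12000.0 Hz


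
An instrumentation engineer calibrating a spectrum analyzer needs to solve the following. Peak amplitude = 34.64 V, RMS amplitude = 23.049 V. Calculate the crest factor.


Crest factor is the ratio of peak to RMS:
CF = V_peak / V_rms
   = 34.64 / 23.049
   = 1.5029

1.5029


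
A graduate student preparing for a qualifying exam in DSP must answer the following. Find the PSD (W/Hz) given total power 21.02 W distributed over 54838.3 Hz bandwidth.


Power spectral density:
PSD = P / BW
    = 21.02 / 54838.3
    = 0.00038331 W/Hz

0.00038331 W/Hz


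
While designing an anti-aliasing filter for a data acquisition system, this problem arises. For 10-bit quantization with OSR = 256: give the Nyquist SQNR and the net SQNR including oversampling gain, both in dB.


Step 1 — baseline SQNR at Nyquist:
SQNR_base = 6.02*N + 1.76
          = 6.02*10 + 1.76
          = 61.96 dB

Step 2 — oversampling processing gain:
G = 10*log10(OSR) = 10*log10(256) = 24.08 dB

Step 3 — total:
SQNR_total = 61.96 + 24.08 = 86.04 dB

Base SQNR = 61.96 dB; oversampled SQNR = 86.04 dB


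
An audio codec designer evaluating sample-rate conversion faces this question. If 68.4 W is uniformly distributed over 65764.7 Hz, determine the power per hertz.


Power spectral density:
PSD = P / BW
    = 68.4 / 65764.7
    = 0.00104007 W/Hz

0.00104007 W/Hz


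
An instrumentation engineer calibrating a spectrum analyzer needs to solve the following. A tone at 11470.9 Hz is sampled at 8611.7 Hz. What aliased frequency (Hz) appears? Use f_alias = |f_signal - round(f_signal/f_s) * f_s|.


Compute the nearest integer multiple of fs to the signal:
n = round(11470.9 / 8611.7) = 1
f_alias = |11470.9 - 1 * 8611.7|
        = |11470.9 - 8611.7|
        = 2859.2 Hz

2859.2


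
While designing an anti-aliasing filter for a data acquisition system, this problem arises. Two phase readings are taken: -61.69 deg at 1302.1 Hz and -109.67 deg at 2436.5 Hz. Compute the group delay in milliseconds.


Group delay from phase difference:
tau = -d(phi)/d(omega)
d(phi) = -47.98 deg = -0.837409 rad
d(omega) = 2*pi*(2436.5 - 1302.1) = 7127.6454 rad/s
tau = -(-0.837409) / 7127.6454
    = 0.1175 ms

0.1175 ms


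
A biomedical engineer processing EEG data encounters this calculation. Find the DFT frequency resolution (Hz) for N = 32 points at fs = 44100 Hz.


DFT frequency resolution:
df = fs / N
   = 44100 / 32
   = 1378.125 Hz

1378.125 Hz


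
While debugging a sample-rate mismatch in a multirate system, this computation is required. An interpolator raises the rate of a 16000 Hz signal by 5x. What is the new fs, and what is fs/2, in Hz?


Step 1 — output sample rate after interpolation by L:
fs_out = L * fs_in = 5 * 16000 = 80000 Hz

Step 2 — Nyquist frequency of the output stream:
f_Nyq = fs_out / 2 = 80000 / 2 = 40000.0 Hz

fs_out = 80000 Hz; f_Nyquist = 40000.0 Hz


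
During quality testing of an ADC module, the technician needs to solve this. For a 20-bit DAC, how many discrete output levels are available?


Number of quantization levels = 2^N
= 2^20
= 1048576

1048576


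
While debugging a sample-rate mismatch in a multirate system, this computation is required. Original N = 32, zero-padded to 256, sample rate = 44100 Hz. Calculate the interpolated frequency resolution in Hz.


Frequency resolution after zero-padding:
N_padded = 32 * 8 = 256
df = fs / N_padded
   = 44100 / 256
   = 172.2656 Hz

172.2656 Hz


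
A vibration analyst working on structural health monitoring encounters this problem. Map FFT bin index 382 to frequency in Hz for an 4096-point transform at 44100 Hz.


Frequency of DFT bin k:
f_k = k * fs / N
    = 382 * 44100 / 4096
    = 16846200 / 4096
    = 4112.842 Hz

4112.842 Hz


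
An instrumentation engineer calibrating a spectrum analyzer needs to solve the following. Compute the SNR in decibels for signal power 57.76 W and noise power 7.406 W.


SNR in decibels:
SNR = 10 * log10(Ps / Pn)
    = 10 * log10(57.76 / 7.406)
    = 10 * log10(7.7991)
    = 10 * 0.892
    = 8.92 dB

8.92 dB


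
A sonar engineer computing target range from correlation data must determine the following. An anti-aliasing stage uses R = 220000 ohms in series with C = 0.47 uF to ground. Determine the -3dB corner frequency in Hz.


Cutoff frequency of a first-order RC filter:
fc = 1 / (2 * pi * R * C)
C = 0.47 uF = 4.7e-07 F
fc = 1 / (2 * pi * 220000 * 4.7e-07)
   = 1 / 0.64968136076237
   = 1.539216 Hz

1.539216 Hz


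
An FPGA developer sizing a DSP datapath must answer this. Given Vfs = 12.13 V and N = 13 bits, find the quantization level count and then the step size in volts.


Step 1 — number of quantization levels:
L = 2^N = 2^13 = 8192

Step 2 — LSB step size:
delta = Vfs / L
      = 12.13 / 8192
      = 0.00148071 V

Levels = 8192; step size = 0.00148071 V


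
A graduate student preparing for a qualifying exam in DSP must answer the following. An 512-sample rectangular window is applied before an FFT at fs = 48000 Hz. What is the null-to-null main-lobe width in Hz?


Main lobe width for a rectangular window:
Width = 2 * fs / N
      = 2 * 48000 / 512
      = 96000 / 512
      = 187.5 Hz

187.5 Hz


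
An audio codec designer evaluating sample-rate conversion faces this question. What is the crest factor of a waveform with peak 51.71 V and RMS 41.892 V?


Crest factor is the ratio of peak to RMS:
CF = V_peak / V_rms
   = 51.71 / 41.892
   = 1.2344

1.2344


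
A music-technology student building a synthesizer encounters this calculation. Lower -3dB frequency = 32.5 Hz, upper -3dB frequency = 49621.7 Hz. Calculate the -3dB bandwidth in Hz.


Bandwidth is the difference of -3dB frequencies:
BW = f_high - f_low
   = 49621.7 - 32.5
   = 49589.2 Hz

49589.2 Hz


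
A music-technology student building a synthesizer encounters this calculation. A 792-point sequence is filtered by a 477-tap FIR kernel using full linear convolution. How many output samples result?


Linear convolution output length:
L = N + M - 1
  = 792 + 477 - 1
  = 1268 samples

1268


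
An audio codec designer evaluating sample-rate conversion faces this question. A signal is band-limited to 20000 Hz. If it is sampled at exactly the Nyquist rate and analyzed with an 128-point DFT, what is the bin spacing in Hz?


Step 1 — Nyquist sampling rate:
fs = 2 * fmax = 2 * 20000 = 40000 Hz

Step 2 — DFT bin spacing:
df = fs / N = 40000 / 128 = 312.5 Hz

312.5 Hz


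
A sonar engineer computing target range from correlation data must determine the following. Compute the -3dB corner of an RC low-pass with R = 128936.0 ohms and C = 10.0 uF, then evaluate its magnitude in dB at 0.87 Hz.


Step 1 — cutoff frequency:
fc = 1 / (2*pi*R*C)
C = 10.0 uF = 1e-05 F
fc = 1 / (2*pi*128936.0*1e-05)
   = 0.123437 Hz

Step 2 — magnitude at f = 0.87 Hz:
|H(f)| = 1 / sqrt(1 + (f/fc)^2)
f/fc = 0.87 / 0.123437 = 7.04813
|H| = 1 / sqrt(1 + 49.676136) = 0.1404747
|H|_dB = 20*log10(0.1404747) = -17.05 dB

fc = 0.123437 Hz; |H(0.87 Hz)| = -17.05 dB


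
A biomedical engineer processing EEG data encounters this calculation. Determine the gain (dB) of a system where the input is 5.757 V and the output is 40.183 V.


Voltage gain in dB:
G = 20 * log10(Vout / Vin)
  = 20 * log10(40.183 / 5.757)
  = 20 * log10(6.979851)
  = 20 * 0.843846
  = 16.88 dB

16.88 dB


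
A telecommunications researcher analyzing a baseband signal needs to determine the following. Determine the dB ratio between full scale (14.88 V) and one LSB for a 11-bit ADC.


Dynamic range from full-scale to LSB:
V_min = V_max / 2^bits = 14.88 / 2^11
DR = 20 * log10(V_max / V_min)
   = 20 * log10(2^11)
   = 20 * 11 * log10(2)
   = 66.23 dB

66.23 dB


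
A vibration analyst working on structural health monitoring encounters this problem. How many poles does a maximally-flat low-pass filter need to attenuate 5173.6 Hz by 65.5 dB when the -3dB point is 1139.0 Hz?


Butterworth filter order formula:
n = log10(10^(A/10) - 1) / (2 * log10(f_stop/f_pass))
10^(65.5/10) - 1 = 3548132.8923
f_stop/f_pass = 5173.6 / 1139.0 = 4.5422
n = 4.9827 -> ceil = 5

5


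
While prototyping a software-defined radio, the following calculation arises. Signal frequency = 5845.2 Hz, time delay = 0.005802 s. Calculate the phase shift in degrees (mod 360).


Phase shift from frequency and time delay:
phi = 360 * f * t_delay
    = 360 * 5845.2 * 0.005802
    = 12208.99 degrees
    mod 360 = 328.99 degrees

328.99 degrees


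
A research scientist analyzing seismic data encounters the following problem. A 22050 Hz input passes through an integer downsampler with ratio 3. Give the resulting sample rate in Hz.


Decimation reduces the sample rate:
fs_out = fs_in / M
       = 22050 / 3
       = 7350.0 Hz

7350.0 Hz


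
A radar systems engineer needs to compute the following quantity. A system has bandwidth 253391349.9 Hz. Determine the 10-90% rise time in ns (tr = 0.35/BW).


Rise time from bandwidth relationship:
tr = 0.35 / BW
   = 0.35 / 253391349.9
   = 1.381262621e-09 s
   = 1.3813 ns

1.3813 ns


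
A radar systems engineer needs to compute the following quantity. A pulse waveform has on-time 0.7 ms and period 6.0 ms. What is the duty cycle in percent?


Duty cycle as a percentage:
DC = (t_on / T) * 100
   = (0.7 / 6.0) * 100
   = 0.116667 * 100
   = 11.67 %

11.67 %


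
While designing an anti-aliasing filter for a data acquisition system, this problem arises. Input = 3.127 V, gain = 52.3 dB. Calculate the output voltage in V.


Output voltage from dB gain:
V_out = V_in * 10^(gain_dB / 20)
      = 3.127 * 10^(52.3 / 20)
      = 3.127 * 412.097519
      = 1288.6289 V

1288.6289 V


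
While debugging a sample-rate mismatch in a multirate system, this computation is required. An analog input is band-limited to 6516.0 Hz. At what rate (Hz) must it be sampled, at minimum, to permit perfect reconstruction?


The Nyquist rate is twice the maximum frequency component.
fs_min = 2 * fmax
      = 2 * 6516.0
      = 13032.0 Hz

13032.0


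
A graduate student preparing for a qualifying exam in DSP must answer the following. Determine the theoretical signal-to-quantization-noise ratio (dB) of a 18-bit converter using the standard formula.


Theoretical SNR for a full-scale sinusoid:
SNR = 6.02 * N + 1.76
    = 6.02 * 18 + 1.76
    = 108.36 + 1.76
    = 110.12 dB

110.12 dB


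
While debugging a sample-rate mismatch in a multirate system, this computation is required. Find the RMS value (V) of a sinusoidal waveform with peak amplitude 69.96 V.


RMS voltage for a sinusoidal waveform:
V_rms = V_peak / sqrt(2)
      = 69.96 / 1.414214
      = 49.469 V

49.469 V


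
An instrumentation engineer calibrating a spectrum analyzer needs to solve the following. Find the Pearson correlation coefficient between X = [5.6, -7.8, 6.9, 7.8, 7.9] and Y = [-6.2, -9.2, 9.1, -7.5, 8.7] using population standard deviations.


Pearson correlation coefficient (population):
r = cov(X,Y) / (std(X) * std(Y))
Mean X = 4.08, Mean Y = -1.02
Cov(X,Y) = 26.1736
Std(X) = 5.997133, Std(Y) = 8.156323
r = 0.5351

0.5351


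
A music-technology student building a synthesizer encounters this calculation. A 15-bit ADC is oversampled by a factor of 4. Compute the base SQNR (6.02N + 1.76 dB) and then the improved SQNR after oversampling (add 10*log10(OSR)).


Step 1 — baseline SQNR at Nyquist:
SQNR_base = 6.02*N + 1.76
          = 6.02*15 + 1.76
          = 92.06 dB

Step 2 — oversampling processing gain:
G = 10*log10(OSR) = 10*log10(4) = 6.02 dB

Step 3 — total:
SQNR_total = 92.06 + 6.02 = 98.08 dB

Base SQNR = 92.06 dB; oversampled SQNR = 98.08 dB


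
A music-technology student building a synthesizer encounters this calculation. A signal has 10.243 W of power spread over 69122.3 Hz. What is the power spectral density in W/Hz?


Power spectral density:
PSD = P / BW
    = 10.243 / 69122.3
    = 0.00014819 W/Hz

0.00014819 W/Hz


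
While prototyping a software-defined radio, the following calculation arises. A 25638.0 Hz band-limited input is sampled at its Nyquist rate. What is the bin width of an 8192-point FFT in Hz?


Step 1 — Nyquist sampling rate:
fs = 2 * fmax = 2 * 25638.0 = 51276.0 Hz

Step 2 — DFT bin spacing:
df = fs / N = 51276.0 / 8192 = 6.2593 Hz

6.2593 Hz


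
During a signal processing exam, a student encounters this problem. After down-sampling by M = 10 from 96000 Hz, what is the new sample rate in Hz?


Decimation reduces the sample rate:
fs_out = fs_in / M
       = 96000 / 10
       = 9600.0 Hz

9600.0 Hz


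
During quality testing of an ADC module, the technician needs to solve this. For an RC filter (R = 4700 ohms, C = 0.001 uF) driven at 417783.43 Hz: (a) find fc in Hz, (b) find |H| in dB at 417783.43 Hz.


Step 1 — cutoff frequency:
fc = 1 / (2*pi*R*C)
C = 0.001 uF = 1e-09 F
fc = 1 / (2*pi*4700*1e-09)
   = 33862.754 Hz

Step 2 — magnitude at f = 417783.43 Hz:
|H(f)| = 1 / sqrt(1 + (f/fc)^2)
f/fc = 417783.43 / 33862.754 = 12.33755
|H| = 1 / sqrt(1 + 152.21514) = 0.0807884
|H|_dB = 20*log10(0.0807884) = -21.85 dB

fc = 33862.754 Hz; |H(417783.43 Hz)| = -21.85 dB


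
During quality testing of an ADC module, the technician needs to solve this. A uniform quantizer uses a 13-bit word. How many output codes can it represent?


Number of quantization levels = 2^N
= 2^13
= 8192

8192


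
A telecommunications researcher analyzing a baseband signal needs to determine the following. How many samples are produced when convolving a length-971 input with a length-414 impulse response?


Linear convolution output length:
L = N + M - 1
  = 971 + 414 - 1
  = 1384 samples

1384


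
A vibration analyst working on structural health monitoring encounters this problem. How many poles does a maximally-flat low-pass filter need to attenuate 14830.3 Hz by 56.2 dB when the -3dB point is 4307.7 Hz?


Butterworth filter order formula:
n = log10(10^(A/10) - 1) / (2 * log10(f_stop/f_pass))
10^(56.2/10) - 1 = 416868.3835
f_stop/f_pass = 14830.3 / 4307.7 = 3.4427
n = 5.2337 -> ceil = 6

6


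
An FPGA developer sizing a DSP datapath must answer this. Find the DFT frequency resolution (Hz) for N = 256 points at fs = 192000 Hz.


DFT frequency resolution:
df = fs / N
   = 192000 / 256
   = 750.0 Hz

750.0 Hz


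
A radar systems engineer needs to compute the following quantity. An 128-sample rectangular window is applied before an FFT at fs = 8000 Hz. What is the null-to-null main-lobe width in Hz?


Main lobe width for a rectangular window:
Width = 2 * fs / N
      = 2 * 8000 / 128
      = 16000 / 128
      = 125.0 Hz

125.0 Hz


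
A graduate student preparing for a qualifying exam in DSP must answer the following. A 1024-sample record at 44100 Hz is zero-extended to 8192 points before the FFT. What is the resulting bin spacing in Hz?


Frequency resolution after zero-padding:
N_padded = 1024 * 8 = 8192
df = fs / N_padded
   = 44100 / 8192
   = 5.3833 Hz

5.3833 Hz


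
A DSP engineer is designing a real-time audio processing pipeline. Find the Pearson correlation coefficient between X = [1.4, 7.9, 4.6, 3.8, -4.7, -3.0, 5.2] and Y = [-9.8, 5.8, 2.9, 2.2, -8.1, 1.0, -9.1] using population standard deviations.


Pearson correlation coefficient (population):
r = cov(X,Y) / (std(X) * std(Y))
Mean X = 2.1714, Mean Y = -2.1571
Cov(X,Y) = 10.619796
Std(X) = 4.227365, Std(Y) = 6.091882
r = 0.4124

0.4124


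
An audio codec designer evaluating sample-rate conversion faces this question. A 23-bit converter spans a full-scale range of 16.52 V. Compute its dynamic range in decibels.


Dynamic range from full-scale to LSB:
V_min = V_max / 2^bits = 16.52 / 2^23
DR = 20 * log10(V_max / V_min)
   = 20 * log10(2^23)
   = 20 * 23 * log10(2)
   = 138.47 dB

138.47 dB


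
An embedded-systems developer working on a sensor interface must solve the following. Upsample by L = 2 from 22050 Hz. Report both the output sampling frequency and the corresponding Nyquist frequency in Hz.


Step 1 — output sample rate after interpolation by L:
fs_out = L * fs_in = 2 * 22050 = 44100 Hz

Step 2 — Nyquist frequency of the output stream:
f_Nyq = fs_out / 2 = 44100 / 2 = 22050.0 Hz

fs_out = 44100 Hz; f_Nyquist = 22050.0 Hz


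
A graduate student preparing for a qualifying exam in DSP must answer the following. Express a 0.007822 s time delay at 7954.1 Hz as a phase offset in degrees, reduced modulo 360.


Phase shift from frequency and time delay:
phi = 360 * f * t_delay
    = 360 * 7954.1 * 0.007822
    = 22398.11 degrees
    mod 360 = 78.11 degrees

78.11 degrees


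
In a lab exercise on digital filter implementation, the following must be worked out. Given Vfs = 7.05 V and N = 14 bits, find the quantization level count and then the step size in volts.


Step 1 — number of quantization levels:
L = 2^N = 2^14 = 16384

Step 2 — LSB step size:
delta = Vfs / L
      = 7.05 / 16384
      = 0.0004303 V

Levels = 16384; step size = 0.0004303 V


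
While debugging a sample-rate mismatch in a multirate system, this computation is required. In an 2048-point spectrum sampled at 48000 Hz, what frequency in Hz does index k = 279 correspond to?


Frequency of DFT bin k:
f_k = k * fs / N
    = 279 * 48000 / 2048
    = 13392000 / 2048
    = 6539.062 Hz

6539.062 Hz


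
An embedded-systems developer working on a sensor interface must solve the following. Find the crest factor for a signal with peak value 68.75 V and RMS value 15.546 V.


Crest factor is the ratio of peak to RMS:
CF = V_peak / V_rms
   = 68.75 / 15.546
   = 4.4224

4.4224


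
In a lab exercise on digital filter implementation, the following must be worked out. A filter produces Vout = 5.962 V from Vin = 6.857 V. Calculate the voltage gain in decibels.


Voltage gain in dB:
G = 20 * log10(Vout / Vin)
  = 20 * log10(5.962 / 6.857)
  = 20 * log10(0.869476)
  = 20 * -0.060742
  = -1.21 dB

-1.21 dB


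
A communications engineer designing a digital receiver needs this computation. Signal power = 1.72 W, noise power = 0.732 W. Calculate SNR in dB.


SNR in decibels:
SNR = 10 * log10(Ps / Pn)
    = 10 * log10(1.72 / 0.732)
    = 10 * log10(2.3497)
    = 10 * 0.371
    = 3.71 dB

3.71 dB


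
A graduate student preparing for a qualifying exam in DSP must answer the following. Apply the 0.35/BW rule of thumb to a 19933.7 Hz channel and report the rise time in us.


Rise time from bandwidth relationship:
tr = 0.35 / BW
   = 0.35 / 19933.7
   = 1.755820545e-05 s
   = 17.5582 us

17.5582 us


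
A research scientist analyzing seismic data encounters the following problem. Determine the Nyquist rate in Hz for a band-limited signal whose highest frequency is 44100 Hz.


The Nyquist rate is twice the maximum frequency component.
fs_min = 2 * fmax
      = 2 * 44100
      = 88200 Hz

88200


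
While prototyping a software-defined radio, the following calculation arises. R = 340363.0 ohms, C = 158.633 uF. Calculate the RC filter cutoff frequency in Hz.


Cutoff frequency of a first-order RC filter:
fc = 1 / (2 * pi * R * C)
C = 158.633 uF = 0.000158633 F
fc = 1 / (2 * pi * 340363.0 * 0.000158633)
   = 1 / 339.24679139764
   = 0.002948 Hz

0.002948 Hz


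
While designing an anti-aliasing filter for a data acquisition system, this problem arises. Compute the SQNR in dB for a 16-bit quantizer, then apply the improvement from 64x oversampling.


Step 1 — baseline SQNR at Nyquist:
SQNR_base = 6.02*N + 1.76
          = 6.02*16 + 1.76
          = 98.08 dB

Step 2 — oversampling processing gain:
G = 10*log10(OSR) = 10*log10(64) = 18.06 dB

Step 3 — total:
SQNR_total = 98.08 + 18.06 = 116.14 dB

Base SQNR = 98.08 dB; oversampled SQNR = 116.14 dB


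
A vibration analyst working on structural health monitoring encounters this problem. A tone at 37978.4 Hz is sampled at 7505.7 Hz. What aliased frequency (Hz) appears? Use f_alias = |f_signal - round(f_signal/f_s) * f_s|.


Compute the nearest integer multiple of fs to the signal:
n = round(37978.4 / 7505.7) = 5
f_alias = |37978.4 - 5 * 7505.7|
        = |37978.4 - 37528.5|
        = 449.9 Hz

449.9
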